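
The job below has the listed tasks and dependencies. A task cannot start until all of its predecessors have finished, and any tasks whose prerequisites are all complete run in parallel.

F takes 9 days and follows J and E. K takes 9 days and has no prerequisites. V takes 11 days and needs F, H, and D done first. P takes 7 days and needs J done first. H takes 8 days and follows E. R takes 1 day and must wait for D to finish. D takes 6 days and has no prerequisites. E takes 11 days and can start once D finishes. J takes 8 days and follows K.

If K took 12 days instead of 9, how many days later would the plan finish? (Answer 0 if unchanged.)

3

Critical path before the change: K→J→F→V = 9+8+9+11 = 37 giving 37 days.
K lies on that path, so at 12 days the path becomes 40 days.
The critical path is still K→J→F→V; finish is now 40 days.
Change in finish: 40 − 37 = +3 days.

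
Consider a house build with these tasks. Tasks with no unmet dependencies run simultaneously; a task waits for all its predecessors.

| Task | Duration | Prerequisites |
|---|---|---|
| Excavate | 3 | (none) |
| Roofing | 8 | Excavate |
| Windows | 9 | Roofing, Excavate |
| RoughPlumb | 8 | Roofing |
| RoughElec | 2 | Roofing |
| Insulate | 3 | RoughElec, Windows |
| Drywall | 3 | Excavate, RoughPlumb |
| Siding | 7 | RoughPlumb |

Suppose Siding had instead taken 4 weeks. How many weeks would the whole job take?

23

Baseline: Excavate→Roofing→RoughPlumb→Siding = 3+8+8+7 = 26 → 26 weeks.
Since Siding is critical, the -3 change carries straight to that chain (now 23 weeks).
Now Excavate→Roofing→Windows→Insulate = 3+8+9+3 = 23 is longest, so the finish becomes 23 weeks.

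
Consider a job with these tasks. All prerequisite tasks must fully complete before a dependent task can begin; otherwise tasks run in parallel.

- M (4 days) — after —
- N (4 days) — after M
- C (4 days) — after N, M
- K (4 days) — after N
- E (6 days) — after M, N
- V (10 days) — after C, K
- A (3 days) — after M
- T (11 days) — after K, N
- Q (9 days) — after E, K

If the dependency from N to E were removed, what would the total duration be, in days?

23

Original critical path: M→N→K→T = 4+4+4+11 = 23 ⇒ 23 days.
Without N→E, E's earliest start moves from 8 to 4.
New critical path: M→N→K→T = 4+4+4+11 = 23 ⇒ 23 days.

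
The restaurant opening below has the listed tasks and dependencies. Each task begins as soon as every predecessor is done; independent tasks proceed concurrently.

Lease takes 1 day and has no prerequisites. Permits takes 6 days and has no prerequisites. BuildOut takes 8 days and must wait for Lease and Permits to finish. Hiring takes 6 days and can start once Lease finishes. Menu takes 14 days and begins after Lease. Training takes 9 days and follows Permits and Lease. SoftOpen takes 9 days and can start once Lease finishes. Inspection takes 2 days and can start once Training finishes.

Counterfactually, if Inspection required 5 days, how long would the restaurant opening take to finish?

20

Actual critical path: Permits→Training→Inspection = 6+9+2 = 17 ⇒ 17 days.
Since Inspection is critical, the +3 change carries straight to that chain (now 20 days).
No other chain overtakes it, so the finish is 20 days.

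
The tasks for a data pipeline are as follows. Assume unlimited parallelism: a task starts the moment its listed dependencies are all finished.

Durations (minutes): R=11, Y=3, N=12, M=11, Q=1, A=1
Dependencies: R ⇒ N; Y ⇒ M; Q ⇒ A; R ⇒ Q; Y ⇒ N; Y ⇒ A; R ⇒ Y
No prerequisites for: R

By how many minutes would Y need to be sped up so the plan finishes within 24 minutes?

Current finish: 26 minutes; target: 24.
Y is on every critical path, so each minute cut from Y cuts the finish by one (this holds down to a finish of 24).
Need 26 − 24 = 2 minutes off Y → Y becomes 1 minute, finish becomes 24.

2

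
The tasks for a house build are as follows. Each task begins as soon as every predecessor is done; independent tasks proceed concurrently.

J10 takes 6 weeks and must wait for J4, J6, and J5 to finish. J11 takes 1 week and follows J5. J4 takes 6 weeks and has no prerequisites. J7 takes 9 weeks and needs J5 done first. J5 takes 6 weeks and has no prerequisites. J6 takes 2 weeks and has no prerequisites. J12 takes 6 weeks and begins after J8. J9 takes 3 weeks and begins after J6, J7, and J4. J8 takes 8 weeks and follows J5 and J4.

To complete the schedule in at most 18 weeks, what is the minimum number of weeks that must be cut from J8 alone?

Current finish: 20 weeks; target: 18.
J8 is on every critical path, so each week cut from J8 cuts the finish by one (this holds down to a finish of 18).
Need 20 − 18 = 2 weeks off J8 → J8 becomes 6 weeks, finish becomes 18.

2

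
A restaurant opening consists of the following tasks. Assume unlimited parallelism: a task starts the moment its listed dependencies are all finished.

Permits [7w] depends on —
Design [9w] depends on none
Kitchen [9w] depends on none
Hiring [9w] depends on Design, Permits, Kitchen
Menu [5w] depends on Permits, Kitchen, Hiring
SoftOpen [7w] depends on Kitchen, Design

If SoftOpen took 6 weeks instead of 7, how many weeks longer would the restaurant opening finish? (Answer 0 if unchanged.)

Baseline: Design→Hiring→Menu = 9+9+5 = 23 → 23 weeks.
The longest path through SoftOpen is only 16 weeks, so SoftOpen has float 7.
That remains the longest chain; total 23 weeks.
Change in finish: 23 − 23 = +0 weeks.

0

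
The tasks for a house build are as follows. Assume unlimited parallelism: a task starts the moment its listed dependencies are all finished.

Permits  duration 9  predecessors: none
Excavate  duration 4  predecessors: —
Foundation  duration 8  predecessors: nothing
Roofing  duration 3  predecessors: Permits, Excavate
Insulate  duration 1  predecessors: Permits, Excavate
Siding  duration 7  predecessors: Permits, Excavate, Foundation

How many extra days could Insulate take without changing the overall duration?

Permits→Siding = 9+7 = 16 sets the makespan at 16 days.
Insulate finishes as early as 10 and must finish by 16.
So Insulate can slip 16 − 10 = 6 days.

6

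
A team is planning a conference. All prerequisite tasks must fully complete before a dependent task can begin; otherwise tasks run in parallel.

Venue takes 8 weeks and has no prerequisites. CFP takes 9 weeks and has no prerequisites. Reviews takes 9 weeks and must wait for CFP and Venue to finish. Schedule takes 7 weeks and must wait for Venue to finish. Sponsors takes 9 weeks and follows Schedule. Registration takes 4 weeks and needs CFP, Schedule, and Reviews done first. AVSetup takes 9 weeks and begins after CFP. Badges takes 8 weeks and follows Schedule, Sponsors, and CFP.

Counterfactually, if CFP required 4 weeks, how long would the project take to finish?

32

Actual critical path: Venue→Schedule→Sponsors→Badges = 8+7+9+8 = 32 ⇒ 32 weeks.
The longest path through CFP is only 22 weeks, so CFP has float 10.
That remains the longest chain; total 32 weeks.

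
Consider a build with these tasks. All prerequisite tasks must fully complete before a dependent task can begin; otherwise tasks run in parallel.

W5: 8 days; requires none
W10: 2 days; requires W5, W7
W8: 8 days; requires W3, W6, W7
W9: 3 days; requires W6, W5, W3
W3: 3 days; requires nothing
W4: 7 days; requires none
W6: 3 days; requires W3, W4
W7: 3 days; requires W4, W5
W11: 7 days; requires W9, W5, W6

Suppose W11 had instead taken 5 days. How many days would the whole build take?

As given, the longest chain is W4→W6→W9→W11 = 7+3+3+7 = 20, so the finish is 20 days.
Since W11 is critical, the -2 change carries straight to that chain (now 18 days).
New critical path: W5→W7→W8 = 8+3+8 = 19 ⇒ 19 days.

19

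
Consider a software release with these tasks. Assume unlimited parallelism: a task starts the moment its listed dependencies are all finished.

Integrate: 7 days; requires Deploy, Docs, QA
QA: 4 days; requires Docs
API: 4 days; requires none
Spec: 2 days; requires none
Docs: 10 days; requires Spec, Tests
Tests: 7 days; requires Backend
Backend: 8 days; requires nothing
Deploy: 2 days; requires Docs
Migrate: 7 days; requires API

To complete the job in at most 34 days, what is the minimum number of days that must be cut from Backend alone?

Current finish: 36 days; target: 34.
Backend is on every critical path, so each day cut from Backend cuts the finish by one (this holds down to a finish of 29).
Need 36 − 34 = 2 days off Backend → Backend becomes 6 days, finish becomes 34.

2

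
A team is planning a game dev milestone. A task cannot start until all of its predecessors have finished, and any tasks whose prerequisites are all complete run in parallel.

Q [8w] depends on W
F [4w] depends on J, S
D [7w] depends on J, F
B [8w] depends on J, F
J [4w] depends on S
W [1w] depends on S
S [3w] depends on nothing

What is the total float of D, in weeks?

1

Critical path: S→J→F→B = 3+4+4+8 = 19, so the finish is 19 weeks.
Longest path through D: 18 weeks (earliest finish 18, latest finish 19).
Float = 19 − 18 = 1.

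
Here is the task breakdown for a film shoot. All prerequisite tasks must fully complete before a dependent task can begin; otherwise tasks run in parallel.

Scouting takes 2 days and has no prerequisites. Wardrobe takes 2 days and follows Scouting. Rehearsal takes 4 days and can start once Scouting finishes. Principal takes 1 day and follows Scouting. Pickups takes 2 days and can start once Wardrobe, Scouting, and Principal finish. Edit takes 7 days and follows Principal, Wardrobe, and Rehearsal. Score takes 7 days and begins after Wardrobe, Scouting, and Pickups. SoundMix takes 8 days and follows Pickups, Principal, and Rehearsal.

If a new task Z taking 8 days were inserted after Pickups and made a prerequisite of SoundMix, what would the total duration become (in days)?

22

Originally the schedule takes 14 days.
With Z inserted, SoundMix now waits for max(Pickups, Principal, Rehearsal, Z).
New critical path: Scouting→Wardrobe→Pickups→Z→SoundMix = 2+2+2+8+8 = 22 ⇒ 22 days.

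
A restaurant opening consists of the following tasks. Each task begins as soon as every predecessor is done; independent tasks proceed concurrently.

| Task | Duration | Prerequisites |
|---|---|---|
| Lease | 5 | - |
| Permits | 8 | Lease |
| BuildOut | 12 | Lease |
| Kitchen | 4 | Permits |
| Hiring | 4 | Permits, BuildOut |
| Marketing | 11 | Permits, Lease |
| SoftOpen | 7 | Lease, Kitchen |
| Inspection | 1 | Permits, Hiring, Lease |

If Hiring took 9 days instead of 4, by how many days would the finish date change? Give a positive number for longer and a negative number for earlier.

3

Actual critical path: Lease→Permits→Kitchen→SoftOpen = 5+8+4+7 = 24 ⇒ 24 days.
Hiring has 2 days of float (longest path through it is 22).
The binding chain switches to Lease→BuildOut→Hiring→Inspection = 5+12+9+1 = 27; finish 27 days.
Change in finish: 27 − 24 = +3 days.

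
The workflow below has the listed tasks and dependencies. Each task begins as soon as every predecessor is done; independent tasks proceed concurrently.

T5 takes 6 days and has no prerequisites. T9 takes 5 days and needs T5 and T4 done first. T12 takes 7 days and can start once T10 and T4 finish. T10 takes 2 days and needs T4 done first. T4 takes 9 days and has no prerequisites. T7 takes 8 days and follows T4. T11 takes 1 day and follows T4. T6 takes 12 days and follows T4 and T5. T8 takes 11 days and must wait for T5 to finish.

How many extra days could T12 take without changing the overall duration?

3

T4→T6 = 9+12 = 21 sets the makespan at 21 days.
The longest chain containing T12 totals 18 days.
So T12 can slip 21 − 18 = 3 days.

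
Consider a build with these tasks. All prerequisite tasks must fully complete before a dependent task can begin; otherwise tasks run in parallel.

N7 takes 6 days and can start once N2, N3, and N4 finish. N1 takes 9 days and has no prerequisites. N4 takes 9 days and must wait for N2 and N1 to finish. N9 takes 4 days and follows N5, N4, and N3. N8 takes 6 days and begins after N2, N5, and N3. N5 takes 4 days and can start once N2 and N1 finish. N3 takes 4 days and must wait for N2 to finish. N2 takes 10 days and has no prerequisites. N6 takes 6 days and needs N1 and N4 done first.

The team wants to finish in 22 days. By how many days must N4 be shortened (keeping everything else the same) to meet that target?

Current finish: 25 days; target: 22.
N4 is on every critical path, so each day cut from N4 cuts the finish by one (this holds down to a finish of 20).
Need 25 − 22 = 3 days off N4 → N4 becomes 6 days, finish becomes 22.

3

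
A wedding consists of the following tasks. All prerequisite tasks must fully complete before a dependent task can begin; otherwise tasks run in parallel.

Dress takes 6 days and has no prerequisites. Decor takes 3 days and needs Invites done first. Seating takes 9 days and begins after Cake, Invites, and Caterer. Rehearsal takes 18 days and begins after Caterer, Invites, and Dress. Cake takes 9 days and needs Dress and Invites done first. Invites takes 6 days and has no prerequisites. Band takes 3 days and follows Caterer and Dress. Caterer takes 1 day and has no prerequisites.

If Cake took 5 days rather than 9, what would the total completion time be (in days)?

As given, the longest chain is Invites→Cake→Seating = 6+9+9 = 24, so the finish is 24 days.
Cake lies on that path, so at 5 days the path becomes 20 days.
Now Invites→Rehearsal = 6+18 = 24 is longest, so the finish becomes 24 days.

24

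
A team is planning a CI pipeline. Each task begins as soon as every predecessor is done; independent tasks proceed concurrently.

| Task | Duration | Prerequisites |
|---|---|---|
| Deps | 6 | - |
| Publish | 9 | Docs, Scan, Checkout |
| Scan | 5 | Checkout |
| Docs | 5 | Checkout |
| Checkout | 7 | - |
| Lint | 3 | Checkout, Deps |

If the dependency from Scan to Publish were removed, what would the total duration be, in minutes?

21

Original critical path: Checkout→Docs→Publish = 7+5+9 = 21 ⇒ 21 minutes.
Dropping Scan→Publish doesn't change Publish's earliest start (12); another predecessor still binds.
The longest chain is now Checkout→Docs→Publish = 7+5+9 = 21, so the project takes 21 minutes.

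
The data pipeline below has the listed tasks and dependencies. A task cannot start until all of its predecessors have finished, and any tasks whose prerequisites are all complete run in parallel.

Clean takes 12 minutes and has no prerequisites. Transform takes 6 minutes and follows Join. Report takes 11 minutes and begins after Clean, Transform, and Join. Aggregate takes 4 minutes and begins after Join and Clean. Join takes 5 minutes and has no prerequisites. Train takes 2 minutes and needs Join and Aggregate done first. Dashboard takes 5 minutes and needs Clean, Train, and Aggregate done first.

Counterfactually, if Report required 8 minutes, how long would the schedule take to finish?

23

Critical path before the change: Clean→Report = 12+11 = 23 giving 23 minutes.
Since Report is critical, the -3 change carries straight to that chain (now 20 minutes).
New critical path: Clean→Aggregate→Train→Dashboard = 12+4+2+5 = 23 ⇒ 23 minutes.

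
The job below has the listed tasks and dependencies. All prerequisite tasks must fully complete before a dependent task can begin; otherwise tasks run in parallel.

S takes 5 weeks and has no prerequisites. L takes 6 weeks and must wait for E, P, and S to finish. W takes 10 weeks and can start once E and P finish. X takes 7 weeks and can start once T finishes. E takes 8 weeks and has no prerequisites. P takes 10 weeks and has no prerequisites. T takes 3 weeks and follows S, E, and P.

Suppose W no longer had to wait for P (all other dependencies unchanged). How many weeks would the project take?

Before: longest chain P→W = 10+10 = 20, finish 20.
Without P→W, W's earliest start moves from 10 to 8.
After: P→T→X = 10+3+7 = 20 → 20 weeks.

20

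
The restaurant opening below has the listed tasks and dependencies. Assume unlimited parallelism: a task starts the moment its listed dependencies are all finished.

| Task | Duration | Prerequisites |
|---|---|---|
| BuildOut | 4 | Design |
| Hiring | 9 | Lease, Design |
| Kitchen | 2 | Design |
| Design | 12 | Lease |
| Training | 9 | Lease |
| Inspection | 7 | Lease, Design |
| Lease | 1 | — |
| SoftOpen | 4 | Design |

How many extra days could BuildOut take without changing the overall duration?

5

Critical path: Lease→Design→Hiring = 1+12+9 = 22, so the finish is 22 days.
The longest chain containing BuildOut totals 17 days.
So BuildOut can slip 22 − 17 = 5 days.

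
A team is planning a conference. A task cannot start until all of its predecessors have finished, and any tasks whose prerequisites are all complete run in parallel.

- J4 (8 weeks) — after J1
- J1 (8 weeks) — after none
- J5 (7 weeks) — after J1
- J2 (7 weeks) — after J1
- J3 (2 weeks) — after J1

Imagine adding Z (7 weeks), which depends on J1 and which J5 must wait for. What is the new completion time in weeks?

22

Originally the project takes 16 weeks.
With Z inserted, J5 now waits for max(J1, Z).
New critical path: J1→Z→J5 = 8+7+7 = 22 ⇒ 22 weeks.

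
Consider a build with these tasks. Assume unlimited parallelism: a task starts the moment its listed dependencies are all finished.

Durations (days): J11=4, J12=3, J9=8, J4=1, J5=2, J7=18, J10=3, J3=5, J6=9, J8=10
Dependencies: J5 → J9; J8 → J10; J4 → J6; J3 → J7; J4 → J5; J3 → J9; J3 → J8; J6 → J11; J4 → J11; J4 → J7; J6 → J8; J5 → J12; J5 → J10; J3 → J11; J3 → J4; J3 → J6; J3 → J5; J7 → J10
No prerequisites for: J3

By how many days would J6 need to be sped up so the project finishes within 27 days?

1

Current finish: 28 days; target: 27.
J6 is on every critical path, so each day cut from J6 cuts the finish by one (this holds down to a finish of 27).
Need 28 − 27 = 1 day off J6 → J6 becomes 8 days, finish becomes 27.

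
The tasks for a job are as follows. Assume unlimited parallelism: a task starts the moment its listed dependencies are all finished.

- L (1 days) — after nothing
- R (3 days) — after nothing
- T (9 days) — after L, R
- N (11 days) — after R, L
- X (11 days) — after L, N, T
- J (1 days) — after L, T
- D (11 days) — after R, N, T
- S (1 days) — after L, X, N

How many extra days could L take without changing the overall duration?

The longest chain is R→N→X→S = 3+11+11+1 = 26; overall finish 26 days.
The longest chain containing L totals 24 days.
So L can slip 3 − 1 = 2 days.

2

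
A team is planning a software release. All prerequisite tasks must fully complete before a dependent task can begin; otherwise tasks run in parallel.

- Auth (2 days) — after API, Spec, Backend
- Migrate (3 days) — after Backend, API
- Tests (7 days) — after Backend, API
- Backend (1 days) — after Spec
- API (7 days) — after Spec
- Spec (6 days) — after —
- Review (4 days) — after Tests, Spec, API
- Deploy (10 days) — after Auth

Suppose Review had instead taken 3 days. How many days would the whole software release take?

25

The binding path is Spec→API→Auth→Deploy = 6+7+2+10 = 25; finish at 25 days.
Review is off the critical path — its longest chain is 24 days, giving 1 of slack.
The critical path is still Spec→API→Auth→Deploy; finish is now 25 days.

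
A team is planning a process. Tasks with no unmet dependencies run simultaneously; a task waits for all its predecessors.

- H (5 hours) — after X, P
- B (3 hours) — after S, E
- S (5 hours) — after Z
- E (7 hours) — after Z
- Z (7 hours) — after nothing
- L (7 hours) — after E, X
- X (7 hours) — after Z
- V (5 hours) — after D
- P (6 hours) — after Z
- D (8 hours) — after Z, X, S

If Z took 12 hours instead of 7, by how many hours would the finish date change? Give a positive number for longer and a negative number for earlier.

5

Critical path before the change: Z→X→D→V = 7+7+8+5 = 27 giving 27 hours.
Since Z is critical, the +5 change carries straight to that chain (now 32 hours).
That remains the longest chain; total 32 hours.
Change in finish: 32 − 27 = +5 hours.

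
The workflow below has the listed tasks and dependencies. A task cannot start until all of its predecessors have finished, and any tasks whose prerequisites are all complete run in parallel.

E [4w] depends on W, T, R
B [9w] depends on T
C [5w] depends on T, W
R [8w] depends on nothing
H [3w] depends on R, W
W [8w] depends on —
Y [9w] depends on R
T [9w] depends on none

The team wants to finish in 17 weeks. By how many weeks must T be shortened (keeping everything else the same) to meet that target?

Current finish: 18 weeks; target: 17.
T is on every critical path, so each week cut from T cuts the finish by one (this holds down to a finish of 17).
Need 18 − 17 = 1 week off T → T becomes 8 weeks, finish becomes 17.

1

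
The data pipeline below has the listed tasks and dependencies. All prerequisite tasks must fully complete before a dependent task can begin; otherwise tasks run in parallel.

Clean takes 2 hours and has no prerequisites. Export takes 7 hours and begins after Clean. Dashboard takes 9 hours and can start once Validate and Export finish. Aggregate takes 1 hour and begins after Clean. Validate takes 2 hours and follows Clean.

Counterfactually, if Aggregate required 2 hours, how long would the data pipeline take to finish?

Actual critical path: Clean→Export→Dashboard = 2+7+9 = 18 ⇒ 18 hours.
Aggregate is off the critical path — its longest chain is 3 hours, giving 15 of slack.
That remains the longest chain; total 18 hours.

18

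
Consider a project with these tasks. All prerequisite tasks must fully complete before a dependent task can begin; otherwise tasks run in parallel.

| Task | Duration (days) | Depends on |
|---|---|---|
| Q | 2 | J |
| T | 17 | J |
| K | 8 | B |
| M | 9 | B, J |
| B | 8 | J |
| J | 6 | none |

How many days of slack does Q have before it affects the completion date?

Critical path: J→T = 6+17 = 23, so the finish is 23 days.
Longest path through Q: 8 days (earliest finish 8, latest finish 23).
So Q can slip 23 − 8 = 15 days.

15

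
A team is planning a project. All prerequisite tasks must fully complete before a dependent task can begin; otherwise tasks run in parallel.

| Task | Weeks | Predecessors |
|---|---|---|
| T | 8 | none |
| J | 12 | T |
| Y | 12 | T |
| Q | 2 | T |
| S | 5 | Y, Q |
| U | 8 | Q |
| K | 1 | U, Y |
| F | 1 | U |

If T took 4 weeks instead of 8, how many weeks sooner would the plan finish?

4

Baseline: T→Y→S = 8+12+5 = 25 → 25 weeks.
T lies on that path, so at 4 weeks the path becomes 21 weeks.
That remains the longest chain; total 21 weeks.
Change in finish: 21 − 25 = -4 weeks.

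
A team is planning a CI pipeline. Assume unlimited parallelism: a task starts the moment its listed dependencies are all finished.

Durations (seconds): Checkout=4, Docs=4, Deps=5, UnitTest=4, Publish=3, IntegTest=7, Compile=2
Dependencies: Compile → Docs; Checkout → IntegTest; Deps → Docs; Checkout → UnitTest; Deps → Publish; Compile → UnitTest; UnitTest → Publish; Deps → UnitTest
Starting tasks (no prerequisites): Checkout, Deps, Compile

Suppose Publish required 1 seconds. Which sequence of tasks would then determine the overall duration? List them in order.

Checkout, IntegTest

Actual critical path: Deps→UnitTest→Publish = 5+4+3 = 12 ⇒ 12 seconds.
Publish is on the critical path; changing it to 1 makes that path 10 seconds.
New critical path: Checkout→IntegTest = 4+7 = 11 ⇒ 11 seconds.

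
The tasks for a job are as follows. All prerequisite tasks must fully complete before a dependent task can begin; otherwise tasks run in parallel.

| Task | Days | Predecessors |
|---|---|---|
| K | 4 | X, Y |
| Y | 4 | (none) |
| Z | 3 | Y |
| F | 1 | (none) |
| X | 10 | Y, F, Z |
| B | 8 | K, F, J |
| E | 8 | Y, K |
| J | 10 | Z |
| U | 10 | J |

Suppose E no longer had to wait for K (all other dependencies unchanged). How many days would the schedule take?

29

Before: longest chain Y→Z→X→K→E = 4+3+10+4+8 = 29, finish 29.
Without K→E, E's earliest start moves from 21 to 4.
After: Y→Z→X→K→B = 4+3+10+4+8 = 29 → 29 days.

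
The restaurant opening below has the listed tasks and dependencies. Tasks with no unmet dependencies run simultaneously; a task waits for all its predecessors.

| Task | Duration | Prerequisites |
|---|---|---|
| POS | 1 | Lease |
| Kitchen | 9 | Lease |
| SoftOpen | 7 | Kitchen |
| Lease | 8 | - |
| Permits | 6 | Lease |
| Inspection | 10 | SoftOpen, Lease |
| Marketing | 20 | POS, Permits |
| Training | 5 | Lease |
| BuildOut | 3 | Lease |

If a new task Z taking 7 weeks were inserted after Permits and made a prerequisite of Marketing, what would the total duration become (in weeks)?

Originally the restaurant opening takes 34 weeks.
With Z inserted, Marketing now waits for max(POS, Permits, Z).
New critical path: Lease→Permits→Z→Marketing = 8+6+7+20 = 41 ⇒ 41 weeks.

41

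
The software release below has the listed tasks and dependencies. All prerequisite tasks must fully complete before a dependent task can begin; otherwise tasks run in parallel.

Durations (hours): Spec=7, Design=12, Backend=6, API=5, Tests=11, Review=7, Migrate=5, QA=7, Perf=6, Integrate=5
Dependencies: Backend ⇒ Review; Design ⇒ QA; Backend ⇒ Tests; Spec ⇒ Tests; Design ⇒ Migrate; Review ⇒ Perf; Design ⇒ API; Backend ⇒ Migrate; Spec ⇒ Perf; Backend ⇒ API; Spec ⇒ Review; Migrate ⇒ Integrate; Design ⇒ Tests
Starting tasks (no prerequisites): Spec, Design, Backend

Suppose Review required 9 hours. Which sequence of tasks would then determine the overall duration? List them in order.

Critical path before the change: Design→Tests = 12+11 = 23 giving 23 hours.
The longest path through Review is only 20 hours, so Review has float 3.
That remains the longest chain; total 23 hours.

Design, Tests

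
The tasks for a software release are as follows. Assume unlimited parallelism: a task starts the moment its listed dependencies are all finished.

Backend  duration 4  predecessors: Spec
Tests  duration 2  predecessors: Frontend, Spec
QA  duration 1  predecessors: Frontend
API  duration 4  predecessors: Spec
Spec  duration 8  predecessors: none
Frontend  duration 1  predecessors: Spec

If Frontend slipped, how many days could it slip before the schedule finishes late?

The longest chain is Spec→Backend = 8+4 = 12; overall finish 12 days.
Longest path through Frontend: 11 days (earliest finish 9, latest finish 10).
Float = 12 − 11 = 1.

1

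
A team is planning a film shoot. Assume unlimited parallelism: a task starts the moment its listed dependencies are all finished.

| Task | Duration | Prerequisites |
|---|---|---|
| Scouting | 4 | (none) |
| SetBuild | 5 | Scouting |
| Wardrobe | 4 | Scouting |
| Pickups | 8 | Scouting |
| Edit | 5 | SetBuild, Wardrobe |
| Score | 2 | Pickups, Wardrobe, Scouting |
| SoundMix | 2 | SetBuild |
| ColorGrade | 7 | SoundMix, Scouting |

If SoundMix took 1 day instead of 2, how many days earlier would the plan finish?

1

Critical path before the change: Scouting→SetBuild→SoundMix→ColorGrade = 4+5+2+7 = 18 giving 18 days.
SoundMix is on the critical path; changing it to 1 makes that path 17 days.
No other chain overtakes it, so the finish is 17 days.
Change in finish: 17 − 18 = -1 days.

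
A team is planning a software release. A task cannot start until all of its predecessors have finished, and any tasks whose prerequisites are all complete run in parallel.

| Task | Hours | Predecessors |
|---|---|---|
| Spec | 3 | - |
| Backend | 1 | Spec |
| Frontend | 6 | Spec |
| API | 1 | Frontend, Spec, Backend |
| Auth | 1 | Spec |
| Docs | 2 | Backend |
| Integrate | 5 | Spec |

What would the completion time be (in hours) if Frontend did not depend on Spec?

8

With the dependency in place, Spec→Frontend→API = 3+6+1 = 10 sets the finish at 10 hours.
Without Spec→Frontend, Frontend's earliest start moves from 3 to 0.
After: Spec→Integrate = 3+5 = 8 → 8 hours.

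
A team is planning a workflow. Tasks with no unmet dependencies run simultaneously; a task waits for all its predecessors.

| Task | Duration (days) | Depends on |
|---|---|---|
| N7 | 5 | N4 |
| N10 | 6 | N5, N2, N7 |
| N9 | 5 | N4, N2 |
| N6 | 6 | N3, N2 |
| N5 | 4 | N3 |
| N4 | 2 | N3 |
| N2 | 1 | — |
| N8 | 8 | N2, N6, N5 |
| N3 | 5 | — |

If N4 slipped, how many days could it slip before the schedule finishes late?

N3→N6→N8 = 5+6+8 = 19 sets the makespan at 19 days.
N4 finishes as early as 7 and must finish by 8.
So N4 can slip 8 − 7 = 1 day.

1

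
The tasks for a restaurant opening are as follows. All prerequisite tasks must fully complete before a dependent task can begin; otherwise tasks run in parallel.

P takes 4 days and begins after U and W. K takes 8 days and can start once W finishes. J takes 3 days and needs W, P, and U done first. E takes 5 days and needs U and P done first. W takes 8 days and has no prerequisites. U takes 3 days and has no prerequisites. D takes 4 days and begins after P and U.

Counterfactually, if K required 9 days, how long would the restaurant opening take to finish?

Critical path before the change: W→P→E = 8+4+5 = 17 giving 17 days.
K is off the critical path — its longest chain is 16 days, giving 1 of slack.
That remains the longest chain; total 17 days.

17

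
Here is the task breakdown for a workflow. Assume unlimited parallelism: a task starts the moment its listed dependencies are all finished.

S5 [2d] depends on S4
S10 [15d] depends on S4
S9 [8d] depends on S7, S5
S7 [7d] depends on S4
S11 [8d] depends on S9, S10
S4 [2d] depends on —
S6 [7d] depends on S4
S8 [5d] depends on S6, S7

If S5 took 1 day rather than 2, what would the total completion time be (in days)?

Actual critical path: S4→S7→S9→S11 = 2+7+8+8 = 25 ⇒ 25 days.
The longest path through S5 is only 20 days, so S5 has float 5.
The critical path is still S4→S7→S9→S11; finish is now 25 days.

25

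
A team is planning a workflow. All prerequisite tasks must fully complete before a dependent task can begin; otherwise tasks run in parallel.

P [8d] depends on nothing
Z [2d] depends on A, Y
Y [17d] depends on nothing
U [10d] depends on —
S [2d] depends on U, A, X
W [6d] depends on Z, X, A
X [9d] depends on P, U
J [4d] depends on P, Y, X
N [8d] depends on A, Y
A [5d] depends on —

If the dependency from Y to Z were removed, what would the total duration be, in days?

Before: longest chain U→X→W = 10+9+6 = 25, finish 25.
Without Y→Z, Z's earliest start moves from 17 to 5.
After: U→X→W = 10+9+6 = 25 → 25 days.

25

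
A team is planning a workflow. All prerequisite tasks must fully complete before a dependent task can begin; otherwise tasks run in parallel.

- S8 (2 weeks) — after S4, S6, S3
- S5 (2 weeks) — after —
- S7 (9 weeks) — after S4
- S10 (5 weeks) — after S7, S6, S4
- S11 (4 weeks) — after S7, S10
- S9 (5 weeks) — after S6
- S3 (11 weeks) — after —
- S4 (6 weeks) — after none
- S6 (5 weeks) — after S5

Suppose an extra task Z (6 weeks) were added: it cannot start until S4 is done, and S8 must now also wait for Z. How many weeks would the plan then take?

Originally the plan takes 24 weeks.
With Z inserted, S8 now waits for max(S4, S6, S3, Z).
New critical path: S4→S7→S10→S11 = 6+9+5+4 = 24 ⇒ 24 weeks.

24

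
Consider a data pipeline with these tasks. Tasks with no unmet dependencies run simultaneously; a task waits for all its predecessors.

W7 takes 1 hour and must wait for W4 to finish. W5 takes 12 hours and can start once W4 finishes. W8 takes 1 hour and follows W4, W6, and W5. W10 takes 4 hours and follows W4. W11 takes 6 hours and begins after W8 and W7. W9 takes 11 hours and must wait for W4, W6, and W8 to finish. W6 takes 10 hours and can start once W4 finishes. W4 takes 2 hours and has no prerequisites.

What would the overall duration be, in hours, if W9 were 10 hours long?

Critical path before the change: W4→W5→W8→W9 = 2+12+1+11 = 26 giving 26 hours.
W9 lies on that path, so at 10 hours the path becomes 25 hours.
No other chain overtakes it, so the finish is 25 hours.

25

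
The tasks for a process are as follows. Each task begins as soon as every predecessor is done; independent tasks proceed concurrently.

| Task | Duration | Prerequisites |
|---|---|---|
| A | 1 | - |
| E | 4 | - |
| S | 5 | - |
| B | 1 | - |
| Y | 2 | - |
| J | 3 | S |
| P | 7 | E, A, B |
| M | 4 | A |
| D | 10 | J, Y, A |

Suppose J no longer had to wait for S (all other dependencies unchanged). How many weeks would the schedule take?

With the dependency in place, S→J→D = 5+3+10 = 18 sets the finish at 18 weeks.
Without S→J, J's earliest start moves from 5 to 0.
New critical path: J→D = 3+10 = 13 ⇒ 13 weeks.

13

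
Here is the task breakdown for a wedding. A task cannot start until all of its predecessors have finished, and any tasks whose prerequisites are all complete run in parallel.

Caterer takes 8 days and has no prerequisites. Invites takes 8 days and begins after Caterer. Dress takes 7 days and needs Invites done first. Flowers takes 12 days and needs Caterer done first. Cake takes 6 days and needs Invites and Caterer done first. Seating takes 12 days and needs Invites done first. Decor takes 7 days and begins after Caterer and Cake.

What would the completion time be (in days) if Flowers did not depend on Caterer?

29

With the dependency in place, Caterer→Invites→Cake→Decor = 8+8+6+7 = 29 sets the finish at 29 days.
Without Caterer→Flowers, Flowers's earliest start moves from 8 to 0.
The longest chain is now Caterer→Invites→Cake→Decor = 8+8+6+7 = 29, so the wedding takes 29 days.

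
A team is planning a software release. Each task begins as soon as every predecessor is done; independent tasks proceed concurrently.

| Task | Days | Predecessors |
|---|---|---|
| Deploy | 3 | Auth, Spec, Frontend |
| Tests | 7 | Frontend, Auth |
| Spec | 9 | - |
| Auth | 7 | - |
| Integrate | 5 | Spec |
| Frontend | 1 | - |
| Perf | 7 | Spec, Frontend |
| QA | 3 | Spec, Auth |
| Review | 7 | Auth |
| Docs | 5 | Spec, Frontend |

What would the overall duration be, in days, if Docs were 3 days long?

Actual critical path: Spec→Perf = 9+7 = 16 ⇒ 16 days.
Docs has 2 days of float (longest path through it is 14).
That remains the longest chain; total 16 days.

16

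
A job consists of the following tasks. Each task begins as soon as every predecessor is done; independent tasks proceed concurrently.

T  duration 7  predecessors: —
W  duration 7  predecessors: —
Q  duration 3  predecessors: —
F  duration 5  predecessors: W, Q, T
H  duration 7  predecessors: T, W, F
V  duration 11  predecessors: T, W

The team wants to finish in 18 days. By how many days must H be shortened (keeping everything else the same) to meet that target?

Current finish: 19 days; target: 18.
H is on every critical path, so each day cut from H cuts the finish by one (this holds down to a finish of 18).
Need 19 − 18 = 1 day off H → H becomes 6 days, finish becomes 18.

1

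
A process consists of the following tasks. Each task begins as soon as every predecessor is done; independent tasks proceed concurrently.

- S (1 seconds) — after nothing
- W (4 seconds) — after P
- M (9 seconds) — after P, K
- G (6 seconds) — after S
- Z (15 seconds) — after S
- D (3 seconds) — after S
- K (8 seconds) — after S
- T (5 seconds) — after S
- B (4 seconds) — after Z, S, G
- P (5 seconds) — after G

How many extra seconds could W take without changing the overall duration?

5

The longest chain is S→G→P→M = 1+6+5+9 = 21; overall finish 21 seconds.
W finishes as early as 16 and must finish by 21.
Float = 21 − 16 = 5.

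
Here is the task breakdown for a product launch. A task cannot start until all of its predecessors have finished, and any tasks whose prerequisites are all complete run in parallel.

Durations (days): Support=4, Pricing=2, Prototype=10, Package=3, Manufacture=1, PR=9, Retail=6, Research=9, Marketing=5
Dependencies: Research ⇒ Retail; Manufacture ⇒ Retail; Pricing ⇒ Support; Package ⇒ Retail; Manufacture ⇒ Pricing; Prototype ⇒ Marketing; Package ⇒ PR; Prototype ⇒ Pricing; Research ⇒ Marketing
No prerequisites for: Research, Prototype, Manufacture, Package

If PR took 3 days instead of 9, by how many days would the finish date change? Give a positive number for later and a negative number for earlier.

The binding path is Prototype→Pricing→Support = 10+2+4 = 16; finish at 16 days.
PR has 4 days of float (longest path through it is 12).
No other chain overtakes it, so the finish is 16 days.
Change in finish: 16 − 16 = +0 days.

0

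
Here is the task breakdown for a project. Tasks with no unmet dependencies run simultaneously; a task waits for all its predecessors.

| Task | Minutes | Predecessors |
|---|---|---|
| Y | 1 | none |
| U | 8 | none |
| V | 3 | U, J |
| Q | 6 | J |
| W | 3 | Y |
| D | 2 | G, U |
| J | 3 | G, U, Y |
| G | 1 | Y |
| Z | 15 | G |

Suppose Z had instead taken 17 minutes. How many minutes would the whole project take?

19

Critical path before the change: Y→G→Z = 1+1+15 = 17 giving 17 minutes.
Z lies on that path, so at 17 minutes the path becomes 19 minutes.
That remains the longest chain; total 19 minutes.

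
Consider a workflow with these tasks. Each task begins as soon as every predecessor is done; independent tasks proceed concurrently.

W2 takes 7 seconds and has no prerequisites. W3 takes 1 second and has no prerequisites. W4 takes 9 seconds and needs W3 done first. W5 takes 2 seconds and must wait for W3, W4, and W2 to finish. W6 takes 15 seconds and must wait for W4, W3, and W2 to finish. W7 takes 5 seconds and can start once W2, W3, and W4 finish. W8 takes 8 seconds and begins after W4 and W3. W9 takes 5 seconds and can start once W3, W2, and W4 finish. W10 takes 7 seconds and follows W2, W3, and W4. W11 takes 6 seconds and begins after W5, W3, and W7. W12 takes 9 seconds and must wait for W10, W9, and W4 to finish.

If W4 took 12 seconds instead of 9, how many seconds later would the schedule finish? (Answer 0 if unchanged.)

Actual critical path: W3→W4→W10→W12 = 1+9+7+9 = 26 ⇒ 26 seconds.
W4 lies on that path, so at 12 seconds the path becomes 29 seconds.
The critical path is still W3→W4→W10→W12; finish is now 29 seconds.
Change in finish: 29 − 26 = +3 seconds.

3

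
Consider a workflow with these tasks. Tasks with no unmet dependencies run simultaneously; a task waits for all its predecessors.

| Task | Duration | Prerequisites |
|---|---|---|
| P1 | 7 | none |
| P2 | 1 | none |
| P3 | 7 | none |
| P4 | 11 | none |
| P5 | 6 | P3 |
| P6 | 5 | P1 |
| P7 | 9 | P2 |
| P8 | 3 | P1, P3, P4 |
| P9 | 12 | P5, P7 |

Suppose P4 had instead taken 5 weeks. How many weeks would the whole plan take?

25

Critical path before the change: P3→P5→P9 = 7+6+12 = 25 giving 25 weeks.
The longest path through P4 is only 14 weeks, so P4 has float 11.
That remains the longest chain; total 25 weeks.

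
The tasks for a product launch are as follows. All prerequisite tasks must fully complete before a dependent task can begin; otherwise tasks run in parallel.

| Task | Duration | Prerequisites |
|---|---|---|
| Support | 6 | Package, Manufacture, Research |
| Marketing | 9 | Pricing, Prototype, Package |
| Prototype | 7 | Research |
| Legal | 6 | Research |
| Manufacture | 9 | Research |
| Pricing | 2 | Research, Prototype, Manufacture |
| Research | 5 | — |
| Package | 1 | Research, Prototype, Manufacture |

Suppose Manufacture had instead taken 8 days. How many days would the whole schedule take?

24

Actual critical path: Research→Manufacture→Pricing→Marketing = 5+9+2+9 = 25 ⇒ 25 days.
Since Manufacture is critical, the -1 change carries straight to that chain (now 24 days).
The critical path is still Research→Manufacture→Pricing→Marketing; finish is now 24 days.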